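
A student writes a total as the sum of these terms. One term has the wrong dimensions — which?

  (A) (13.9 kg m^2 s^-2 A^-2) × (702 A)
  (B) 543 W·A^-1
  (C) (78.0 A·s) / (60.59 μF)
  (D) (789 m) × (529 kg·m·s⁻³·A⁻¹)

(A)

Expand each in SI base units:
  (A) [kg·m²·s⁻²·A⁻²] · [A] = kg·m²·s⁻²·A⁻¹
  (B) W·A⁻¹ = J·s⁻¹·A⁻¹ = kg·m²·s⁻³·A⁻¹
  (C) [s·A] / [kg⁻¹·m⁻²·s⁴·A²] = kg·m²·s⁻³·A⁻¹
  (D) [m] · [kg·m·s⁻³·A⁻¹] = kg·m²·s⁻³·A⁻¹
All reduce to kg·m²·s⁻³·A⁻¹ except (A), which is kg·m²·s⁻²·A⁻¹.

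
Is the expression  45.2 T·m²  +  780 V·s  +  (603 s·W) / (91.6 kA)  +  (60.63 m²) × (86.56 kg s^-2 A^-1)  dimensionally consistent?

In SI base units:
  45.2 T·m²:  T·m² = Wb·m⁻²·m² = kg·m²·s⁻²·A⁻¹
  780 V·s:  V·s = J·C⁻¹·s = kg·m²·s⁻²·A⁻¹
  (603 s·W) / (91.6 kA):  [kg·m²·s⁻²] / [A] = kg·m²·s⁻²·A⁻¹
  (60.63 m²) × (86.56 kg s^-2 A^-1):  [m²] · [kg·s⁻²·A⁻¹] = kg·m²·s⁻²·A⁻¹
Every term reduces to kg·m²·s⁻²·A⁻¹.

Yes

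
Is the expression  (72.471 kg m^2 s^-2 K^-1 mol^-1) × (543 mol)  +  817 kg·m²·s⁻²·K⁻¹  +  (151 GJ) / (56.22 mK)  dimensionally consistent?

In SI base units:
  (72.471 kg m^2 s^-2 K^-1 mol^-1) × (543 mol):  [kg·m²·s⁻²·K⁻¹·mol⁻¹] · [mol] = kg·m²·s⁻²·K⁻¹
  817 kg·m²·s⁻²·K⁻¹:  kg·m²·s⁻²·K⁻¹
  (151 GJ) / (56.22 mK):  [kg·m²·s⁻²] / [K] = kg·m²·s⁻²·K⁻¹
Every term reduces to kg·m²·s⁻²·K⁻¹.

Yes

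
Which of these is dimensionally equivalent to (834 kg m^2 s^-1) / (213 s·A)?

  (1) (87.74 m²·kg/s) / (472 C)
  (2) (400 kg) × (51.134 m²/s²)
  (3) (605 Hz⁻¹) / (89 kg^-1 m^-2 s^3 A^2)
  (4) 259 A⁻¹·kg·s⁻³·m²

(1)

Reference: [kg·m²·s⁻¹] / [s·A] = kg·m²·s⁻²·A⁻¹.
Each option:
  (1) [kg·m²·s⁻¹] / [s·A] = kg·m²·s⁻²·A⁻¹  ← same
  (2) [kg] · [m²·s⁻²] = kg·m²·s⁻²
  (3) [s] / [kg⁻¹·m⁻²·s³·A²] = kg·m²·s⁻²·A⁻²
  (4) kg·m²·s⁻³·A⁻¹
Only (1) matches kg·m²·s⁻²·A⁻¹.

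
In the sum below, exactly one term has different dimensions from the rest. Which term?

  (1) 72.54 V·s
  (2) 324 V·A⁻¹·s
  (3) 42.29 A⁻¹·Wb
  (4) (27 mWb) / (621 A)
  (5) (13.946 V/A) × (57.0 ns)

Expand each in SI base units:
  (1) V·s = J·C⁻¹·s = kg·m²·s⁻²·A⁻¹
  (2) V·s·A⁻¹ = J·C⁻¹·s·A⁻¹ = kg·m²·s⁻²·A⁻²
  (3) Wb·A⁻¹ = V·s·A⁻¹ = kg·m²·s⁻²·A⁻²
  (4) [kg·m²·s⁻²·A⁻¹] / [A] = kg·m²·s⁻²·A⁻²
  (5) [kg·m²·s⁻³·A⁻²] · [s] = kg·m²·s⁻²·A⁻²
All reduce to kg·m²·s⁻²·A⁻² except (1), which is kg·m²·s⁻²·A⁻¹.

(1)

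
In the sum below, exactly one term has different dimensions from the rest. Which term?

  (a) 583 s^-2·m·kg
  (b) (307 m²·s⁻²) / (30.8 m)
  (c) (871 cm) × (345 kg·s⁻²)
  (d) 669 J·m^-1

(b)

Work out the base dimensions of each:
  (a) kg·m·s⁻²
  (b) [m²·s⁻²] / [m] = m·s⁻²
  (c) [m] · [kg·s⁻²] = kg·m·s⁻²
  (d) J·m⁻¹ = N·m·m⁻¹ = kg·m·s⁻²
All reduce to kg·m·s⁻² except (b), which is m·s⁻².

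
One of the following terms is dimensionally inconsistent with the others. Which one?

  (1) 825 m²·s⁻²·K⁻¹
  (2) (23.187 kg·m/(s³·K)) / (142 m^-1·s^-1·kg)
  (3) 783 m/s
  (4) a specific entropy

(3)

Work out the base dimensions of each:
  (1) m²·s⁻²·K⁻¹
  (2) [kg·m·s⁻³·K⁻¹] / [kg·m⁻¹·s⁻¹] = m²·s⁻²·K⁻¹
  (3) m·s⁻¹
  (4) [specific entropy] = m²·s⁻²·K⁻¹
All reduce to m²·s⁻²·K⁻¹ except (3), which is m·s⁻¹.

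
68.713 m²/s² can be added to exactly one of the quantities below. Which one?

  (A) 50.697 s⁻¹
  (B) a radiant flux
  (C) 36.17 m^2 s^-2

Reference: m²·s⁻².
Each option:
  (A) s⁻¹
  (B) [radiant flux] = kg·m²·s⁻³
  (C) m²·s⁻²  ← same
Only (C) matches m²·s⁻².

(C)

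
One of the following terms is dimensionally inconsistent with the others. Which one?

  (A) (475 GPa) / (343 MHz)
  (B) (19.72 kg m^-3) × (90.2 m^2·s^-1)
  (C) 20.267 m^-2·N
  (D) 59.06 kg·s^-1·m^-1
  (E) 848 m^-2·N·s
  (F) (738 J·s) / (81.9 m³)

Expand each in SI base units:
  (A) [kg·m⁻¹·s⁻²] / [s⁻¹] = kg·m⁻¹·s⁻¹
  (B) [kg·m⁻³] · [m²·s⁻¹] = kg·m⁻¹·s⁻¹
  (C) N·m⁻² = kg·m·s⁻²·m⁻² = kg·m⁻¹·s⁻²
  (D) kg·m⁻¹·s⁻¹
  (E) N·s·m⁻² = kg·m·s⁻²·s·m⁻² = kg·m⁻¹·s⁻¹
  (F) [kg·m²·s⁻¹] / [m³] = kg·m⁻¹·s⁻¹
All reduce to kg·m⁻¹·s⁻¹ except (C), which is kg·m⁻¹·s⁻².

(C)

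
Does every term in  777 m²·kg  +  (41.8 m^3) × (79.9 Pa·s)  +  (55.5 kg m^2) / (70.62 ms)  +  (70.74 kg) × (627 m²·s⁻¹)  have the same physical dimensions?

No

Dimensions:
  777 m²·kg:  kg·m²
  (41.8 m^3) × (79.9 Pa·s):  [m³] · [kg·m⁻¹·s⁻¹] = kg·m²·s⁻¹
  (55.5 kg m^2) / (70.62 ms):  [kg·m²] / [s] = kg·m²·s⁻¹
  (70.74 kg) × (627 m²·s⁻¹):  [kg] · [m²·s⁻¹] = kg·m²·s⁻¹
The terms do not share a single dimension (kg·m² vs kg·m²·s⁻¹).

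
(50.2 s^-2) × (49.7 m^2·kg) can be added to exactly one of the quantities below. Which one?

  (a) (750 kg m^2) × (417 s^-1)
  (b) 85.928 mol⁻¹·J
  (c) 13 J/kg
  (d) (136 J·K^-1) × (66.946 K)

Reference: [s⁻²] · [kg·m²] = kg·m²·s⁻².
Each option:
  (a) [kg·m²] · [s⁻¹] = kg·m²·s⁻¹
  (b) J·mol⁻¹ = N·m·mol⁻¹ = kg·m²·s⁻²·mol⁻¹
  (c) J·kg⁻¹ = N·m·kg⁻¹ = m²·s⁻²
  (d) [kg·m²·s⁻²·K⁻¹] · [K] = kg·m²·s⁻²  ← same
Only (d) matches kg·m²·s⁻².

(d)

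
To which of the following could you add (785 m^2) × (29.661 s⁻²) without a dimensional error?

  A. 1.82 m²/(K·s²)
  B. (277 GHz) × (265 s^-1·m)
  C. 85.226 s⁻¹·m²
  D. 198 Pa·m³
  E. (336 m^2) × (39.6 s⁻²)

Reference: [m²] · [s⁻²] = m²·s⁻².
Each option:
  A. m²·s⁻²·K⁻¹
  B. [s⁻¹] · [m·s⁻¹] = m·s⁻²
  C. m²·s⁻¹
  D. Pa·m³ = N·m⁻²·m³ = kg·m²·s⁻²
  E. [m²] · [s⁻²] = m²·s⁻²  ← same
Only E. matches m²·s⁻².

E.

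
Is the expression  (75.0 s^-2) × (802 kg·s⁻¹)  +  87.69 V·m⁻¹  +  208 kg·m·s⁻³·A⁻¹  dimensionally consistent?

Dimensions:
  (75.0 s^-2) × (802 kg·s⁻¹):  [s⁻²] · [kg·s⁻¹] = kg·s⁻³
  87.69 V·m⁻¹:  V·m⁻¹ = J·C⁻¹·m⁻¹ = kg·m·s⁻³·A⁻¹
  208 kg·m·s⁻³·A⁻¹:  kg·m·s⁻³·A⁻¹
The terms do not share a single dimension (kg·m·s⁻³·A⁻¹ vs kg·s⁻³).

No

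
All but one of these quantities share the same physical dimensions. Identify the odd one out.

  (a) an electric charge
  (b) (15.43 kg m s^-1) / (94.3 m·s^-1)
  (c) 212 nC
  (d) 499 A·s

(b)

Expand each in SI base units:
  (a) [electric charge] = s·A
  (b) [kg·m·s⁻¹] / [m·s⁻¹] = kg
  (c) C = s·A
  (d) A·s = s·A
All reduce to s·A except (b), which is kg.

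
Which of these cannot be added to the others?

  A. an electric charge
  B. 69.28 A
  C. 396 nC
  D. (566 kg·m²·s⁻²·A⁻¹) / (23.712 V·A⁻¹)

B.

Expand each in SI base units:
  A. [electric charge] = s·A
  B. A
  C. C = s·A
  D. [kg·m²·s⁻²·A⁻¹] / [kg·m²·s⁻³·A⁻²] = s·A
All reduce to s·A except B., which is A.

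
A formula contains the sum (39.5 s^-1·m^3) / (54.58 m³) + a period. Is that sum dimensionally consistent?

No

Work out the base dimensions of each:
  (39.5 s^-1·m^3) / (54.58 m³):  [m³·s⁻¹] / [m³] = s⁻¹
  a period:  [period] = s
s⁻¹ ≠ s, so they cannot be added.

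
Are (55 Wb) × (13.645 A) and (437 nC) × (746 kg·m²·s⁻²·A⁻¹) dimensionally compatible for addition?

Dimensions:
  (55 Wb) × (13.645 A):  [kg·m²·s⁻²·A⁻¹] · [A] = kg·m²·s⁻²
  (437 nC) × (746 kg·m²·s⁻²·A⁻¹):  [s·A] · [kg·m²·s⁻²·A⁻¹] = kg·m²·s⁻¹
kg·m²·s⁻² ≠ kg·m²·s⁻¹, so they cannot be added.

No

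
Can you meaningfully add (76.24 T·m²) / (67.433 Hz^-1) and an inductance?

Dimensions:
  (76.24 T·m²) / (67.433 Hz^-1):  [kg·m²·s⁻²·A⁻¹] / [s] = kg·m²·s⁻³·A⁻¹
  an inductance:  [inductance] = kg·m²·s⁻²·A⁻²
kg·m²·s⁻³·A⁻¹ ≠ kg·m²·s⁻²·A⁻², so they cannot be added.

No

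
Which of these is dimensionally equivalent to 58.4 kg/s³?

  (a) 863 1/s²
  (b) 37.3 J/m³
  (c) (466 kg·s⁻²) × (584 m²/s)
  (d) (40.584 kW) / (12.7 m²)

(d)

Reference: kg·s⁻³.
Each option:
  (a) s⁻²
  (b) J·m⁻³ = N·m·m⁻³ = kg·m⁻¹·s⁻²
  (c) [kg·s⁻²] · [m²·s⁻¹] = kg·m²·s⁻³
  (d) [kg·m²·s⁻³] / [m²] = kg·s⁻³  ← same
Only (d) matches kg·s⁻³.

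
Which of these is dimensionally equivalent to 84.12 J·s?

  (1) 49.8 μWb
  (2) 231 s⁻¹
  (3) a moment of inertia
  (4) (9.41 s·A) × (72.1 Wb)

(4)

Reference: J·s = N·m·s = kg·m²·s⁻¹.
Each option:
  (1) Wb = V·s = kg·m²·s⁻²·A⁻¹
  (2) s⁻¹
  (3) [moment of inertia] = kg·m²
  (4) [s·A] · [kg·m²·s⁻²·A⁻¹] = kg·m²·s⁻¹  ← same
Only (4) matches kg·m²·s⁻¹.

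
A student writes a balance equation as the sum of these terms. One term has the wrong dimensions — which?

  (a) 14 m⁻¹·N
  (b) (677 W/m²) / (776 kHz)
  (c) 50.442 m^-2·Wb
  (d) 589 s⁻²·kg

(c)

In SI base units:
  (a) N·m⁻¹ = kg·m·s⁻²·m⁻¹ = kg·s⁻²
  (b) [kg·s⁻³] / [s⁻¹] = kg·s⁻²
  (c) Wb·m⁻² = V·s·m⁻² = kg·s⁻²·A⁻¹
  (d) kg·s⁻²
All reduce to kg·s⁻² except (c), which is kg·s⁻²·A⁻¹.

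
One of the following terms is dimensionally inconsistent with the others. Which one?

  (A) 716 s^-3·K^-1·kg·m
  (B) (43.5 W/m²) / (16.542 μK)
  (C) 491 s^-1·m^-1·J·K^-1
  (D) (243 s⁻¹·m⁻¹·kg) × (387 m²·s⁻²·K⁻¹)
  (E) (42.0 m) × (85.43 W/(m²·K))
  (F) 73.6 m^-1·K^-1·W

Dimensions:
  (A) kg·m·s⁻³·K⁻¹
  (B) [kg·s⁻³] / [K] = kg·s⁻³·K⁻¹
  (C) J·s⁻¹·m⁻¹·K⁻¹ = N·m·s⁻¹·m⁻¹·K⁻¹ = kg·m·s⁻³·K⁻¹
  (D) [kg·m⁻¹·s⁻¹] · [m²·s⁻²·K⁻¹] = kg·m·s⁻³·K⁻¹
  (E) [m] · [kg·s⁻³·K⁻¹] = kg·m·s⁻³·K⁻¹
  (F) W·m⁻¹·K⁻¹ = J·s⁻¹·m⁻¹·K⁻¹ = kg·m·s⁻³·K⁻¹
All reduce to kg·m·s⁻³·K⁻¹ except (B), which is kg·s⁻³·K⁻¹.

(B)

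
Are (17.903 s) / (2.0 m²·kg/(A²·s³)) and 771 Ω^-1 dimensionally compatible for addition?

Work out the base dimensions of each:
  (17.903 s) / (2.0 m²·kg/(A²·s³)):  [s] / [kg·m²·s⁻³·A⁻²] = kg⁻¹·m⁻²·s⁴·A²
  771 Ω^-1:  Ω⁻¹ = (V·A⁻¹)⁻¹ = kg⁻¹·m⁻²·s³·A²
kg⁻¹·m⁻²·s⁴·A² ≠ kg⁻¹·m⁻²·s³·A², so they cannot be added.

No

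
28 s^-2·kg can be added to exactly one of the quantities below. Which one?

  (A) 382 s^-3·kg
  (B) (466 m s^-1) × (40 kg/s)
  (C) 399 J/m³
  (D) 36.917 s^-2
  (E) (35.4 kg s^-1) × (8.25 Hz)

Reference: kg·s⁻².
Each option:
  (A) kg·s⁻³
  (B) [m·s⁻¹] · [kg·s⁻¹] = kg·m·s⁻²
  (C) J·m⁻³ = N·m·m⁻³ = kg·m⁻¹·s⁻²
  (D) s⁻²
  (E) [kg·s⁻¹] · [s⁻¹] = kg·s⁻²  ← same
Only (E) matches kg·s⁻².

(E)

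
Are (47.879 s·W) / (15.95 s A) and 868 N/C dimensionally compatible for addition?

No

Dimensions:
  (47.879 s·W) / (15.95 s A):  [kg·m²·s⁻²] / [s·A] = kg·m²·s⁻³·A⁻¹
  868 N/C:  N·C⁻¹ = kg·m·s⁻²·(s·A)⁻¹ = kg·m·s⁻³·A⁻¹
kg·m²·s⁻³·A⁻¹ ≠ kg·m·s⁻³·A⁻¹, so they cannot be added.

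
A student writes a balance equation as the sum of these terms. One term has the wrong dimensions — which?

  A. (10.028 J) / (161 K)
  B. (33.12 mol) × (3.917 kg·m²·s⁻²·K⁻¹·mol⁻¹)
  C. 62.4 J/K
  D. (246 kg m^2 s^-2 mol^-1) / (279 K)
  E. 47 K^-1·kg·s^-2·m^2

D.

Work out the base dimensions of each:
  A. [kg·m²·s⁻²] / [K] = kg·m²·s⁻²·K⁻¹
  B. [mol] · [kg·m²·s⁻²·K⁻¹·mol⁻¹] = kg·m²·s⁻²·K⁻¹
  C. J·K⁻¹ = N·m·K⁻¹ = kg·m²·s⁻²·K⁻¹
  D. [kg·m²·s⁻²·mol⁻¹] / [K] = kg·m²·s⁻²·K⁻¹·mol⁻¹
  E. kg·m²·s⁻²·K⁻¹
All reduce to kg·m²·s⁻²·K⁻¹ except D., which is kg·m²·s⁻²·K⁻¹·mol⁻¹.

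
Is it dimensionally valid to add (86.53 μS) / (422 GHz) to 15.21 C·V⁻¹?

In SI base units:
  (86.53 μS) / (422 GHz):  [kg⁻¹·m⁻²·s³·A²] / [s⁻¹] = kg⁻¹·m⁻²·s⁴·A²
  15.21 C·V⁻¹:  C·V⁻¹ = s·A·(J·C⁻¹)⁻¹ = kg⁻¹·m⁻²·s⁴·A²
Both are kg⁻¹·m⁻²·s⁴·A², so they have the same dimensions and can be added.

Yes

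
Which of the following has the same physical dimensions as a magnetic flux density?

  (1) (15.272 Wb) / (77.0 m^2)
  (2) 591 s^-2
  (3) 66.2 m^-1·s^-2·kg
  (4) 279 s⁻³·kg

Reference: [magnetic flux density] = kg·s⁻²·A⁻¹.
Each option:
  (1) [kg·m²·s⁻²·A⁻¹] / [m²] = kg·s⁻²·A⁻¹  ← same
  (2) s⁻²
  (3) kg·m⁻¹·s⁻²
  (4) kg·s⁻³
Only (1) matches kg·s⁻²·A⁻¹.

(1)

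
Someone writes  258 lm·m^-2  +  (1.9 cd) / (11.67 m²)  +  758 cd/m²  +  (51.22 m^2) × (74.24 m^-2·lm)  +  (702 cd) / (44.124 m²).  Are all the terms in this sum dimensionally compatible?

Reduce each to base SI dimensions:
  258 lm·m^-2:  lm·m⁻² = cd·m⁻² = m⁻²·cd
  (1.9 cd) / (11.67 m²):  [cd] / [m²] = m⁻²·cd
  758 cd/m²:  cd·m⁻² = m⁻²·cd
  (51.22 m^2) × (74.24 m^-2·lm):  [m²] · [m⁻²·cd] = cd
  (702 cd) / (44.124 m²):  [cd] / [m²] = m⁻²·cd
The terms do not share a single dimension (cd vs m⁻²·cd).

No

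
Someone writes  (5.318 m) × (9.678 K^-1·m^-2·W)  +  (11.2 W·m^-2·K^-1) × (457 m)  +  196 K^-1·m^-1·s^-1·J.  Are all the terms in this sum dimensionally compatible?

Yes

Dimensions:
  (5.318 m) × (9.678 K^-1·m^-2·W):  [m] · [kg·s⁻³·K⁻¹] = kg·m·s⁻³·K⁻¹
  (11.2 W·m^-2·K^-1) × (457 m):  [kg·s⁻³·K⁻¹] · [m] = kg·m·s⁻³·K⁻¹
  196 K^-1·m^-1·s^-1·J:  J·s⁻¹·m⁻¹·K⁻¹ = N·m·s⁻¹·m⁻¹·K⁻¹ = kg·m·s⁻³·K⁻¹
Every term reduces to kg·m·s⁻³·K⁻¹.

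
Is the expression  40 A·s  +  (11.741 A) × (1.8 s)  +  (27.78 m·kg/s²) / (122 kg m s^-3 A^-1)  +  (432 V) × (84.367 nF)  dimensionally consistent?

Reduce each to base SI dimensions:
  40 A·s:  A·s = s·A
  (11.741 A) × (1.8 s):  [A] · [s] = s·A
  (27.78 m·kg/s²) / (122 kg m s^-3 A^-1):  [kg·m·s⁻²] / [kg·m·s⁻³·A⁻¹] = s·A
  (432 V) × (84.367 nF):  [kg·m²·s⁻³·A⁻¹] · [kg⁻¹·m⁻²·s⁴·A²] = s·A
Every term reduces to s·A.

Yes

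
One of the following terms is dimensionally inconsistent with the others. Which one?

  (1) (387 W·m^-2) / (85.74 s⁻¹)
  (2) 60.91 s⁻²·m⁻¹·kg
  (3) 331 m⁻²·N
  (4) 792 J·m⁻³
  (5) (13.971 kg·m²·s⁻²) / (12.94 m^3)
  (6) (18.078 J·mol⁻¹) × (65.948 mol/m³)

(1)

Work out the base dimensions of each:
  (1) [kg·s⁻³] / [s⁻¹] = kg·s⁻²
  (2) kg·m⁻¹·s⁻²
  (3) N·m⁻² = kg·m·s⁻²·m⁻² = kg·m⁻¹·s⁻²
  (4) J·m⁻³ = N·m·m⁻³ = kg·m⁻¹·s⁻²
  (5) [kg·m²·s⁻²] / [m³] = kg·m⁻¹·s⁻²
  (6) [kg·m²·s⁻²·mol⁻¹] · [m⁻³·mol] = kg·m⁻¹·s⁻²
All reduce to kg·m⁻¹·s⁻² except (1), which is kg·s⁻².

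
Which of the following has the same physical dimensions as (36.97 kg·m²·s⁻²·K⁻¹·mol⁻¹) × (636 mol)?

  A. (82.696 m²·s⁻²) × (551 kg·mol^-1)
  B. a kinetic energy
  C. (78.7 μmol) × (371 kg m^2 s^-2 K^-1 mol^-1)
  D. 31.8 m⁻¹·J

C.

Reference: [kg·m²·s⁻²·K⁻¹·mol⁻¹] · [mol] = kg·m²·s⁻²·K⁻¹.
Each option:
  A. [m²·s⁻²] · [kg·mol⁻¹] = kg·m²·s⁻²·mol⁻¹
  B. [kinetic energy] = kg·m²·s⁻²
  C. [mol] · [kg·m²·s⁻²·K⁻¹·mol⁻¹] = kg·m²·s⁻²·K⁻¹  ← same
  D. J·m⁻¹ = N·m·m⁻¹ = kg·m·s⁻²
Only C. matches kg·m²·s⁻²·K⁻¹.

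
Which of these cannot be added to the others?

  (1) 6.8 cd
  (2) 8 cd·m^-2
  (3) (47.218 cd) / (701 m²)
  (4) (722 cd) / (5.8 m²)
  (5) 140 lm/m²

(1)

Dimensions:
  (1) cd
  (2) cd·m⁻² = m⁻²·cd
  (3) [cd] / [m²] = m⁻²·cd
  (4) [cd] / [m²] = m⁻²·cd
  (5) lm·m⁻² = cd·m⁻² = m⁻²·cd
All reduce to m⁻²·cd except (1), which is cd.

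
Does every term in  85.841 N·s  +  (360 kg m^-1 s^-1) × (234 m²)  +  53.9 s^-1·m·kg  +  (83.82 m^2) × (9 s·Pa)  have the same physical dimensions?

In SI base units:
  85.841 N·s:  N·s = kg·m·s⁻²·s = kg·m·s⁻¹
  (360 kg m^-1 s^-1) × (234 m²):  [kg·m⁻¹·s⁻¹] · [m²] = kg·m·s⁻¹
  53.9 s^-1·m·kg:  kg·m·s⁻¹
  (83.82 m^2) × (9 s·Pa):  [m²] · [kg·m⁻¹·s⁻¹] = kg·m·s⁻¹
Every term reduces to kg·m·s⁻¹.

Yes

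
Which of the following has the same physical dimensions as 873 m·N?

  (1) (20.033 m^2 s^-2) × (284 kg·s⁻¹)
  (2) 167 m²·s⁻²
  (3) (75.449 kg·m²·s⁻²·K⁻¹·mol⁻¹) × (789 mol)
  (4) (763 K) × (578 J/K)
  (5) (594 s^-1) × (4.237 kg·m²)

Reference: N·m = kg·m·s⁻²·m = kg·m²·s⁻².
Each option:
  (1) [m²·s⁻²] · [kg·s⁻¹] = kg·m²·s⁻³
  (2) m²·s⁻²
  (3) [kg·m²·s⁻²·K⁻¹·mol⁻¹] · [mol] = kg·m²·s⁻²·K⁻¹
  (4) [K] · [kg·m²·s⁻²·K⁻¹] = kg·m²·s⁻²  ← same
  (5) [s⁻¹] · [kg·m²] = kg·m²·s⁻¹
Only (4) matches kg·m²·s⁻².

(4)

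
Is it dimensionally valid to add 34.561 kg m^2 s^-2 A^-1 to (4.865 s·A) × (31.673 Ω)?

Work out the base dimensions of each:
  34.561 kg m^2 s^-2 A^-1:  kg·m²·s⁻²·A⁻¹
  (4.865 s·A) × (31.673 Ω):  [s·A] · [kg·m²·s⁻³·A⁻²] = kg·m²·s⁻²·A⁻¹
Both are kg·m²·s⁻²·A⁻¹, so they have the same dimensions and can be added.

Yes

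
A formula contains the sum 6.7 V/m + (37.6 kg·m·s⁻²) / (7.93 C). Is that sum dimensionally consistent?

Yes

Dimensions:
  6.7 V/m:  V·m⁻¹ = J·C⁻¹·m⁻¹ = kg·m·s⁻³·A⁻¹
  (37.6 kg·m·s⁻²) / (7.93 C):  [kg·m·s⁻²] / [s·A] = kg·m·s⁻³·A⁻¹
Both are kg·m·s⁻³·A⁻¹, so they have the same dimensions and can be added.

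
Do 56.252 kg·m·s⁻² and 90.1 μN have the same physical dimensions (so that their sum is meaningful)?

In SI base units:
  56.252 kg·m·s⁻²:  kg·m·s⁻²
  90.1 μN:  N = kg·m·s⁻²
Both are kg·m·s⁻², so they have the same dimensions and can be added.

Yes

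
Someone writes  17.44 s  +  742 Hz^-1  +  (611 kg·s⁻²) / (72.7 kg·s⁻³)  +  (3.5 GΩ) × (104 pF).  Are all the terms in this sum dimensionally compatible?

Expand each in SI base units:
  17.44 s:  s
  742 Hz^-1:  Hz⁻¹ = (s⁻¹)⁻¹ = s
  (611 kg·s⁻²) / (72.7 kg·s⁻³):  [kg·s⁻²] / [kg·s⁻³] = s
  (3.5 GΩ) × (104 pF):  [kg·m²·s⁻³·A⁻²] · [kg⁻¹·m⁻²·s⁴·A²] = s
Every term reduces to s.

Yes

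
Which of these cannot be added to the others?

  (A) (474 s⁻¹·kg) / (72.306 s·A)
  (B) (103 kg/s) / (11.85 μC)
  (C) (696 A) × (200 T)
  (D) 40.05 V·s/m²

(C)

Expand each in SI base units:
  (A) [kg·s⁻¹] / [s·A] = kg·s⁻²·A⁻¹
  (B) [kg·s⁻¹] / [s·A] = kg·s⁻²·A⁻¹
  (C) [A] · [kg·s⁻²·A⁻¹] = kg·s⁻²
  (D) V·s·m⁻² = J·C⁻¹·s·m⁻² = kg·s⁻²·A⁻¹
All reduce to kg·s⁻²·A⁻¹ except (C), which is kg·s⁻².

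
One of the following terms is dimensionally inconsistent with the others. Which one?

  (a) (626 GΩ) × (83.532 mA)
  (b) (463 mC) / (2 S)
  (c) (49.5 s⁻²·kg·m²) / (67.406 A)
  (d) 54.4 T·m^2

(a)

Dimensions:
  (a) [kg·m²·s⁻³·A⁻²] · [A] = kg·m²·s⁻³·A⁻¹
  (b) [s·A] / [kg⁻¹·m⁻²·s³·A²] = kg·m²·s⁻²·A⁻¹
  (c) [kg·m²·s⁻²] / [A] = kg·m²·s⁻²·A⁻¹
  (d) T·m² = Wb·m⁻²·m² = kg·m²·s⁻²·A⁻¹
All reduce to kg·m²·s⁻²·A⁻¹ except (a), which is kg·m²·s⁻³·A⁻¹.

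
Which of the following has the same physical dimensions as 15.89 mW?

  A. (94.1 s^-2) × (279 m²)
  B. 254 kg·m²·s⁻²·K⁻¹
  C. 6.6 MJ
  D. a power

D.

Reference: W = J·s⁻¹ = kg·m²·s⁻³.
Each option:
  A. [s⁻²] · [m²] = m²·s⁻²
  B. kg·m²·s⁻²·K⁻¹
  C. J = N·m = kg·m²·s⁻²
  D. [power] = kg·m²·s⁻³  ← same
Only D. matches kg·m²·s⁻³.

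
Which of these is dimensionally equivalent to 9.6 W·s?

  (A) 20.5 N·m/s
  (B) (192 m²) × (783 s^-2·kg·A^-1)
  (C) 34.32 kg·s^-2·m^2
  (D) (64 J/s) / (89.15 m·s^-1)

(C)

Reference: W·s = J·s⁻¹·s = kg·m²·s⁻².
Each option:
  (A) N·m·s⁻¹ = kg·m·s⁻²·m·s⁻¹ = kg·m²·s⁻³
  (B) [m²] · [kg·s⁻²·A⁻¹] = kg·m²·s⁻²·A⁻¹
  (C) kg·m²·s⁻²  ← same
  (D) [kg·m²·s⁻³] / [m·s⁻¹] = kg·m·s⁻²
Only (C) matches kg·m²·s⁻².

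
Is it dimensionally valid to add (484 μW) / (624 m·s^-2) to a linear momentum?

Yes

Dimensions:
  (484 μW) / (624 m·s^-2):  [kg·m²·s⁻³] / [m·s⁻²] = kg·m·s⁻¹
  a linear momentum:  [linear momentum] = kg·m·s⁻¹
Both are kg·m·s⁻¹, so they have the same dimensions and can be added.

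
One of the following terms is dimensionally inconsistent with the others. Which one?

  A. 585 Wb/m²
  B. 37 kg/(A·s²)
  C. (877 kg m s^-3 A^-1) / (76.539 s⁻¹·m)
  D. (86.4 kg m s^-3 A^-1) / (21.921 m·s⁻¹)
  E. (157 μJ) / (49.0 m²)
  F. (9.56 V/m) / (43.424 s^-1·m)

Work out the base dimensions of each:
  A. Wb·m⁻² = V·s·m⁻² = kg·s⁻²·A⁻¹
  B. kg·s⁻²·A⁻¹
  C. [kg·m·s⁻³·A⁻¹] / [m·s⁻¹] = kg·s⁻²·A⁻¹
  D. [kg·m·s⁻³·A⁻¹] / [m·s⁻¹] = kg·s⁻²·A⁻¹
  E. [kg·m²·s⁻²] / [m²] = kg·s⁻²
  F. [kg·m·s⁻³·A⁻¹] / [m·s⁻¹] = kg·s⁻²·A⁻¹
All reduce to kg·s⁻²·A⁻¹ except E., which is kg·s⁻².

E.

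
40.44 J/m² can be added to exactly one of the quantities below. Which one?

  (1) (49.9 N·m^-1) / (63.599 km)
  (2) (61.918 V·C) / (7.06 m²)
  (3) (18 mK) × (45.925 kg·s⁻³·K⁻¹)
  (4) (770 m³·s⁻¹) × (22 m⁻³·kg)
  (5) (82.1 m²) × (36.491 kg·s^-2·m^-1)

Reference: J·m⁻² = N·m·m⁻² = kg·s⁻².
Each option:
  (1) [kg·s⁻²] / [m] = kg·m⁻¹·s⁻²
  (2) [kg·m²·s⁻²] / [m²] = kg·s⁻²  ← same
  (3) [K] · [kg·s⁻³·K⁻¹] = kg·s⁻³
  (4) [m³·s⁻¹] · [kg·m⁻³] = kg·s⁻¹
  (5) [m²] · [kg·m⁻¹·s⁻²] = kg·m·s⁻²
Only (2) matches kg·s⁻².

(2)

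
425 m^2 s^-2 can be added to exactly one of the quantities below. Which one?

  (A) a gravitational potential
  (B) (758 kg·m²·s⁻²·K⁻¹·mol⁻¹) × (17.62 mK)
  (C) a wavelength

(A)

Reference: m²·s⁻².
Each option:
  (A) [gravitational potential] = m²·s⁻²  ← same
  (B) [kg·m²·s⁻²·K⁻¹·mol⁻¹] · [K] = kg·m²·s⁻²·mol⁻¹
  (C) [wavelength] = m
Only (A) matches m²·s⁻².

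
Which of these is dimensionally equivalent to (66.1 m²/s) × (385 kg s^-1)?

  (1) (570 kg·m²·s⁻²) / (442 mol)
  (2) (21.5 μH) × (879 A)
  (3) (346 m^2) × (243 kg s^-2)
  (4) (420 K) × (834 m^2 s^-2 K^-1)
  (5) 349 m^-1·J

Reference: [m²·s⁻¹] · [kg·s⁻¹] = kg·m²·s⁻².
Each option:
  (1) [kg·m²·s⁻²] / [mol] = kg·m²·s⁻²·mol⁻¹
  (2) [kg·m²·s⁻²·A⁻²] · [A] = kg·m²·s⁻²·A⁻¹
  (3) [m²] · [kg·s⁻²] = kg·m²·s⁻²  ← same
  (4) [K] · [m²·s⁻²·K⁻¹] = m²·s⁻²
  (5) J·m⁻¹ = N·m·m⁻¹ = kg·m·s⁻²
Only (3) matches kg·m²·s⁻².

(3)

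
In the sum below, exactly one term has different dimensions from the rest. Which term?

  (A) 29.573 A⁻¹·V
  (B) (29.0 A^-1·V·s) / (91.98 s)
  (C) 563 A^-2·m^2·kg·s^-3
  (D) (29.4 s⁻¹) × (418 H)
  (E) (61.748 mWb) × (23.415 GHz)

In SI base units:
  (A) V·A⁻¹ = J·C⁻¹·A⁻¹ = kg·m²·s⁻³·A⁻²
  (B) [kg·m²·s⁻²·A⁻²] / [s] = kg·m²·s⁻³·A⁻²
  (C) kg·m²·s⁻³·A⁻²
  (D) [s⁻¹] · [kg·m²·s⁻²·A⁻²] = kg·m²·s⁻³·A⁻²
  (E) [kg·m²·s⁻²·A⁻¹] · [s⁻¹] = kg·m²·s⁻³·A⁻¹
All reduce to kg·m²·s⁻³·A⁻² except (E), which is kg·m²·s⁻³·A⁻¹.

(E)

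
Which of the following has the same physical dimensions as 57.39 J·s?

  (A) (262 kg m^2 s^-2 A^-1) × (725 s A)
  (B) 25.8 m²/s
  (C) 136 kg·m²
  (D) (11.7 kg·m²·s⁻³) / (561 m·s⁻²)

(A)

Reference: J·s = N·m·s = kg·m²·s⁻¹.
Each option:
  (A) [kg·m²·s⁻²·A⁻¹] · [s·A] = kg·m²·s⁻¹  ← same
  (B) m²·s⁻¹
  (C) kg·m²
  (D) [kg·m²·s⁻³] / [m·s⁻²] = kg·m·s⁻¹
Only (A) matches kg·m²·s⁻¹.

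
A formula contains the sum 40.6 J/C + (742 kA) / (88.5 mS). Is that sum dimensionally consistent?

Yes

Expand each in SI base units:
  40.6 J/C:  J·C⁻¹ = N·m·(s·A)⁻¹ = kg·m²·s⁻³·A⁻¹
  (742 kA) / (88.5 mS):  [A] / [kg⁻¹·m⁻²·s³·A²] = kg·m²·s⁻³·A⁻¹
Both are kg·m²·s⁻³·A⁻¹, so they have the same dimensions and can be added.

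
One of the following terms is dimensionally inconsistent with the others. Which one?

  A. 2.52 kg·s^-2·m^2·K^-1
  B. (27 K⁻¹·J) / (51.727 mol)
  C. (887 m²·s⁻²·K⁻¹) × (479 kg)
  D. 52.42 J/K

Dimensions:
  A. kg·m²·s⁻²·K⁻¹
  B. [kg·m²·s⁻²·K⁻¹] / [mol] = kg·m²·s⁻²·K⁻¹·mol⁻¹
  C. [m²·s⁻²·K⁻¹] · [kg] = kg·m²·s⁻²·K⁻¹
  D. J·K⁻¹ = N·m·K⁻¹ = kg·m²·s⁻²·K⁻¹
All reduce to kg·m²·s⁻²·K⁻¹ except B., which is kg·m²·s⁻²·K⁻¹·mol⁻¹.

B.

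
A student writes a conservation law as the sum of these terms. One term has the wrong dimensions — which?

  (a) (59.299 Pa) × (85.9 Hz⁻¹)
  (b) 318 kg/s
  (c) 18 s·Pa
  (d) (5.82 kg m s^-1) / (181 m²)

Expand each in SI base units:
  (a) [kg·m⁻¹·s⁻²] · [s] = kg·m⁻¹·s⁻¹
  (b) kg·s⁻¹
  (c) Pa·s = N·m⁻²·s = kg·m⁻¹·s⁻¹
  (d) [kg·m·s⁻¹] / [m²] = kg·m⁻¹·s⁻¹
All reduce to kg·m⁻¹·s⁻¹ except (b), which is kg·s⁻¹.

(b)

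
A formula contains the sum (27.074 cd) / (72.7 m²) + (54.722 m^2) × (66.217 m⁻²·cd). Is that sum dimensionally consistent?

No

In SI base units:
  (27.074 cd) / (72.7 m²):  [cd] / [m²] = m⁻²·cd
  (54.722 m^2) × (66.217 m⁻²·cd):  [m²] · [m⁻²·cd] = cd
m⁻²·cd ≠ cd, so they cannot be added.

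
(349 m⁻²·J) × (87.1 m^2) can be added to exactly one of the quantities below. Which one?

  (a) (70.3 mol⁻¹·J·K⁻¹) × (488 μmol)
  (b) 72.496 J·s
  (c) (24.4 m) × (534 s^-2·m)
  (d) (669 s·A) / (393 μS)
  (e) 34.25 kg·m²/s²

Reference: [kg·s⁻²] · [m²] = kg·m²·s⁻².
Each option:
  (a) [kg·m²·s⁻²·K⁻¹·mol⁻¹] · [mol] = kg·m²·s⁻²·K⁻¹
  (b) J·s = N·m·s = kg·m²·s⁻¹
  (c) [m] · [m·s⁻²] = m²·s⁻²
  (d) [s·A] / [kg⁻¹·m⁻²·s³·A²] = kg·m²·s⁻²·A⁻¹
  (e) kg·m²·s⁻²  ← same
Only (e) matches kg·m²·s⁻².

(e)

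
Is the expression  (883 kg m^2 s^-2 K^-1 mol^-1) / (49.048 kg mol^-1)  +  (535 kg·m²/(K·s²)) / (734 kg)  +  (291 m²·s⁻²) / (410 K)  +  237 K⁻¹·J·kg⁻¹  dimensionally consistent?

Dimensions:
  (883 kg m^2 s^-2 K^-1 mol^-1) / (49.048 kg mol^-1):  [kg·m²·s⁻²·K⁻¹·mol⁻¹] / [kg·mol⁻¹] = m²·s⁻²·K⁻¹
  (535 kg·m²/(K·s²)) / (734 kg):  [kg·m²·s⁻²·K⁻¹] / [kg] = m²·s⁻²·K⁻¹
  (291 m²·s⁻²) / (410 K):  [m²·s⁻²] / [K] = m²·s⁻²·K⁻¹
  237 K⁻¹·J·kg⁻¹:  J·kg⁻¹·K⁻¹ = N·m·kg⁻¹·K⁻¹ = m²·s⁻²·K⁻¹
Every term reduces to m²·s⁻²·K⁻¹.

Yes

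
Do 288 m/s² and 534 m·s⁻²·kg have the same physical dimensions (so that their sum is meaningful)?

No

Work out the base dimensions of each:
  288 m/s²:  m·s⁻²
  534 m·s⁻²·kg:  kg·m·s⁻²
m·s⁻² ≠ kg·m·s⁻², so they cannot be added.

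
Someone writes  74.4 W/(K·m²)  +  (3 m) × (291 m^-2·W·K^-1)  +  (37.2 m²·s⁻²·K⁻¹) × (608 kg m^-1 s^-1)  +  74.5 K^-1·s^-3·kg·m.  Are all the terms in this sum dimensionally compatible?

No

Dimensions:
  74.4 W/(K·m²):  W·m⁻²·K⁻¹ = J·s⁻¹·m⁻²·K⁻¹ = kg·s⁻³·K⁻¹
  (3 m) × (291 m^-2·W·K^-1):  [m] · [kg·s⁻³·K⁻¹] = kg·m·s⁻³·K⁻¹
  (37.2 m²·s⁻²·K⁻¹) × (608 kg m^-1 s^-1):  [m²·s⁻²·K⁻¹] · [kg·m⁻¹·s⁻¹] = kg·m·s⁻³·K⁻¹
  74.5 K^-1·s^-3·kg·m:  kg·m·s⁻³·K⁻¹
The terms do not share a single dimension (kg·m·s⁻³·K⁻¹ vs kg·s⁻³·K⁻¹).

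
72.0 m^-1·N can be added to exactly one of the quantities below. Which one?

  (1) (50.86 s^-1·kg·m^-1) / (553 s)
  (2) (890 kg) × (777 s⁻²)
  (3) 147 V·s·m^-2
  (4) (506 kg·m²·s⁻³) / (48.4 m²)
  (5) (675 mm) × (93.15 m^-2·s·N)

(2)

Reference: N·m⁻¹ = kg·m·s⁻²·m⁻¹ = kg·s⁻².
Each option:
  (1) [kg·m⁻¹·s⁻¹] / [s] = kg·m⁻¹·s⁻²
  (2) [kg] · [s⁻²] = kg·s⁻²  ← same
  (3) V·s·m⁻² = J·C⁻¹·s·m⁻² = kg·s⁻²·A⁻¹
  (4) [kg·m²·s⁻³] / [m²] = kg·s⁻³
  (5) [m] · [kg·m⁻¹·s⁻¹] = kg·s⁻¹
Only (2) matches kg·s⁻².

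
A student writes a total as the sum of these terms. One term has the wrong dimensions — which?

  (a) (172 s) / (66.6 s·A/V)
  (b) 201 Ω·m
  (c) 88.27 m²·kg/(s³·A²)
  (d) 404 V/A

(b)

Reduce each to base SI dimensions:
  (a) [s] / [kg⁻¹·m⁻²·s⁴·A²] = kg·m²·s⁻³·A⁻²
  (b) Ω·m = V·A⁻¹·m = kg·m³·s⁻³·A⁻²
  (c) kg·m²·s⁻³·A⁻²
  (d) V·A⁻¹ = J·C⁻¹·A⁻¹ = kg·m²·s⁻³·A⁻²
All reduce to kg·m²·s⁻³·A⁻² except (b), which is kg·m³·s⁻³·A⁻².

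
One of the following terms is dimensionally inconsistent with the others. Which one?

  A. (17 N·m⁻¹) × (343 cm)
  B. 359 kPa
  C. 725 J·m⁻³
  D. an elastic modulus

A.

Reduce each to base SI dimensions:
  A. [kg·s⁻²] · [m] = kg·m·s⁻²
  B. Pa = N·m⁻² = kg·m⁻¹·s⁻²
  C. J·m⁻³ = N·m·m⁻³ = kg·m⁻¹·s⁻²
  D. [elastic modulus] = kg·m⁻¹·s⁻²
All reduce to kg·m⁻¹·s⁻² except A., which is kg·m·s⁻².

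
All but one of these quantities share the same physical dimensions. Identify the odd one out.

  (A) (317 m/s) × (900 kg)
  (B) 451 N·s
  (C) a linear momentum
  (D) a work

(D)

In SI base units:
  (A) [m·s⁻¹] · [kg] = kg·m·s⁻¹
  (B) N·s = kg·m·s⁻²·s = kg·m·s⁻¹
  (C) [linear momentum] = kg·m·s⁻¹
  (D) [work] = kg·m²·s⁻²
All reduce to kg·m·s⁻¹ except (D), which is kg·m²·s⁻².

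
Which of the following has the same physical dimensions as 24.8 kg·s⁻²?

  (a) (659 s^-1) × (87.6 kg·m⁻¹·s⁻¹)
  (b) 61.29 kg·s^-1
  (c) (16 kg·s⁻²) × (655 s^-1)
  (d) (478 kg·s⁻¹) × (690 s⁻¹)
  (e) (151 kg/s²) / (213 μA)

(d)

Reference: kg·s⁻².
Each option:
  (a) [s⁻¹] · [kg·m⁻¹·s⁻¹] = kg·m⁻¹·s⁻²
  (b) kg·s⁻¹
  (c) [kg·s⁻²] · [s⁻¹] = kg·s⁻³
  (d) [kg·s⁻¹] · [s⁻¹] = kg·s⁻²  ← same
  (e) [kg·s⁻²] / [A] = kg·s⁻²·A⁻¹
Only (d) matches kg·s⁻².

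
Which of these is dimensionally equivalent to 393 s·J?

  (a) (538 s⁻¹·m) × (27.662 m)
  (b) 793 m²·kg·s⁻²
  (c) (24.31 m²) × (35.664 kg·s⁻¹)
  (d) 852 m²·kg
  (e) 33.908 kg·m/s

(c)

Reference: J·s = N·m·s = kg·m²·s⁻¹.
Each option:
  (a) [m·s⁻¹] · [m] = m²·s⁻¹
  (b) kg·m²·s⁻²
  (c) [m²] · [kg·s⁻¹] = kg·m²·s⁻¹  ← same
  (d) kg·m²
  (e) kg·m·s⁻¹
Only (c) matches kg·m²·s⁻¹.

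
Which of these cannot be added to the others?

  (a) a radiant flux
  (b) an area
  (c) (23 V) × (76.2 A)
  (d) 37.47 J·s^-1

Work out the base dimensions of each:
  (a) [radiant flux] = kg·m²·s⁻³
  (b) [area] = m²
  (c) [kg·m²·s⁻³·A⁻¹] · [A] = kg·m²·s⁻³
  (d) J·s⁻¹ = N·m·s⁻¹ = kg·m²·s⁻³
All reduce to kg·m²·s⁻³ except (b), which is m².

(b)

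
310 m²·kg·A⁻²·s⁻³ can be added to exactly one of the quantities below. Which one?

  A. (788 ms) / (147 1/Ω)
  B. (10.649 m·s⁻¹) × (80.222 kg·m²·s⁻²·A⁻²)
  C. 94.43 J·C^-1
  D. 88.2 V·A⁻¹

D.

Reference: kg·m²·s⁻³·A⁻².
Each option:
  A. [s] / [kg⁻¹·m⁻²·s³·A²] = kg·m²·s⁻²·A⁻²
  B. [m·s⁻¹] · [kg·m²·s⁻²·A⁻²] = kg·m³·s⁻³·A⁻²
  C. J·C⁻¹ = N·m·(s·A)⁻¹ = kg·m²·s⁻³·A⁻¹
  D. V·A⁻¹ = J·C⁻¹·A⁻¹ = kg·m²·s⁻³·A⁻²  ← same
Only D. matches kg·m²·s⁻³·A⁻².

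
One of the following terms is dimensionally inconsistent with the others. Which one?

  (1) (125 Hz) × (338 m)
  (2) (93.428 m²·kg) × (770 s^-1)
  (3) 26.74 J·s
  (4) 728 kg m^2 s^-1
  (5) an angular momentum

Reduce each to base SI dimensions:
  (1) [s⁻¹] · [m] = m·s⁻¹
  (2) [kg·m²] · [s⁻¹] = kg·m²·s⁻¹
  (3) J·s = N·m·s = kg·m²·s⁻¹
  (4) kg·m²·s⁻¹
  (5) [angular momentum] = kg·m²·s⁻¹
All reduce to kg·m²·s⁻¹ except (1), which is m·s⁻¹.

(1)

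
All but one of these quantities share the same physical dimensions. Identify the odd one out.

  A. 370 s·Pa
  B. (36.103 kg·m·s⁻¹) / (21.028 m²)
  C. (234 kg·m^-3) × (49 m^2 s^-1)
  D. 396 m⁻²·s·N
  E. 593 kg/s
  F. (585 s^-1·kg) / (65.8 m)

E.

Work out the base dimensions of each:
  A. Pa·s = N·m⁻²·s = kg·m⁻¹·s⁻¹
  B. [kg·m·s⁻¹] / [m²] = kg·m⁻¹·s⁻¹
  C. [kg·m⁻³] · [m²·s⁻¹] = kg·m⁻¹·s⁻¹
  D. N·s·m⁻² = kg·m·s⁻²·s·m⁻² = kg·m⁻¹·s⁻¹
  E. kg·s⁻¹
  F. [kg·s⁻¹] / [m] = kg·m⁻¹·s⁻¹
All reduce to kg·m⁻¹·s⁻¹ except E., which is kg·s⁻¹.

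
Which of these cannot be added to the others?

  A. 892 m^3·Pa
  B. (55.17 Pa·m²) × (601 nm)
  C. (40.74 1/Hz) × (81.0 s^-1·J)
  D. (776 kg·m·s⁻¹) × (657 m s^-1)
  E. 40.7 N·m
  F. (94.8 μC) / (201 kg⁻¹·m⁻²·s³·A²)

Work out the base dimensions of each:
  A. Pa·m³ = N·m⁻²·m³ = kg·m²·s⁻²
  B. [kg·m·s⁻²] · [m] = kg·m²·s⁻²
  C. [s] · [kg·m²·s⁻³] = kg·m²·s⁻²
  D. [kg·m·s⁻¹] · [m·s⁻¹] = kg·m²·s⁻²
  E. N·m = kg·m·s⁻²·m = kg·m²·s⁻²
  F. [s·A] / [kg⁻¹·m⁻²·s³·A²] = kg·m²·s⁻²·A⁻¹
All reduce to kg·m²·s⁻² except F., which is kg·m²·s⁻²·A⁻¹.

F.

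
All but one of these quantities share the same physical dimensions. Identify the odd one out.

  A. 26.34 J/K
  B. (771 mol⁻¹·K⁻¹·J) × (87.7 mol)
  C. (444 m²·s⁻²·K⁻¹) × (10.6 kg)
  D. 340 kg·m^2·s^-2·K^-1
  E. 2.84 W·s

Reduce each to base SI dimensions:
  A. J·K⁻¹ = N·m·K⁻¹ = kg·m²·s⁻²·K⁻¹
  B. [kg·m²·s⁻²·K⁻¹·mol⁻¹] · [mol] = kg·m²·s⁻²·K⁻¹
  C. [m²·s⁻²·K⁻¹] · [kg] = kg·m²·s⁻²·K⁻¹
  D. kg·m²·s⁻²·K⁻¹
  E. W·s = J·s⁻¹·s = kg·m²·s⁻²
All reduce to kg·m²·s⁻²·K⁻¹ except E., which is kg·m²·s⁻².

E.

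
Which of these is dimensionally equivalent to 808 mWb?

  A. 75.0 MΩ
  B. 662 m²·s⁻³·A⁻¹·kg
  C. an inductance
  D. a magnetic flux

D.

Reference: Wb = V·s = kg·m²·s⁻²·A⁻¹.
Each option:
  A. Ω = V·A⁻¹ = kg·m²·s⁻³·A⁻²
  B. kg·m²·s⁻³·A⁻¹
  C. [inductance] = kg·m²·s⁻²·A⁻²
  D. [magnetic flux] = kg·m²·s⁻²·A⁻¹  ← same
Only D. matches kg·m²·s⁻²·A⁻¹.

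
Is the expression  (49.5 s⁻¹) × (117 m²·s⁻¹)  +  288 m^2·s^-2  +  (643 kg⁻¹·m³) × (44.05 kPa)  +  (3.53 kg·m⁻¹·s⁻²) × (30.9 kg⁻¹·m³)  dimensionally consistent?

Yes

In SI base units:
  (49.5 s⁻¹) × (117 m²·s⁻¹):  [s⁻¹] · [m²·s⁻¹] = m²·s⁻²
  288 m^2·s^-2:  m²·s⁻²
  (643 kg⁻¹·m³) × (44.05 kPa):  [kg⁻¹·m³] · [kg·m⁻¹·s⁻²] = m²·s⁻²
  (3.53 kg·m⁻¹·s⁻²) × (30.9 kg⁻¹·m³):  [kg·m⁻¹·s⁻²] · [kg⁻¹·m³] = m²·s⁻²
Every term reduces to m²·s⁻².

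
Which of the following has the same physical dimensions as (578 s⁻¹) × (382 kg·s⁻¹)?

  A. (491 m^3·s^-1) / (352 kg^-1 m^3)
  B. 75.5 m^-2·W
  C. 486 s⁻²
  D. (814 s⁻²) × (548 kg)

D.

Reference: [s⁻¹] · [kg·s⁻¹] = kg·s⁻².
Each option:
  A. [m³·s⁻¹] / [kg⁻¹·m³] = kg·s⁻¹
  B. W·m⁻² = J·s⁻¹·m⁻² = kg·s⁻³
  C. s⁻²
  D. [s⁻²] · [kg] = kg·s⁻²  ← same
Only D. matches kg·s⁻².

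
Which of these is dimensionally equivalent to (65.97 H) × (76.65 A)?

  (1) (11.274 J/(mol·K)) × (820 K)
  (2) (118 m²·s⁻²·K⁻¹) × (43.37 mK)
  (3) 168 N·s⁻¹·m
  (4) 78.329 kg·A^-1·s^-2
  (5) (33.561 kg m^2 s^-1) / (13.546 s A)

(5)

Reference: [kg·m²·s⁻²·A⁻²] · [A] = kg·m²·s⁻²·A⁻¹.
Each option:
  (1) [kg·m²·s⁻²·K⁻¹·mol⁻¹] · [K] = kg·m²·s⁻²·mol⁻¹
  (2) [m²·s⁻²·K⁻¹] · [K] = m²·s⁻²
  (3) N·m·s⁻¹ = kg·m·s⁻²·m·s⁻¹ = kg·m²·s⁻³
  (4) kg·s⁻²·A⁻¹
  (5) [kg·m²·s⁻¹] / [s·A] = kg·m²·s⁻²·A⁻¹  ← same
Only (5) matches kg·m²·s⁻²·A⁻¹.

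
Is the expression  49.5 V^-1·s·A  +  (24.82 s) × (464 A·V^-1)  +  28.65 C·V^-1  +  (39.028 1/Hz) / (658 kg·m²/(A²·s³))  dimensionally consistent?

Reduce each to base SI dimensions:
  49.5 V^-1·s·A:  A·s·V⁻¹ = A·s·(J·C⁻¹)⁻¹ = kg⁻¹·m⁻²·s⁴·A²
  (24.82 s) × (464 A·V^-1):  [s] · [kg⁻¹·m⁻²·s³·A²] = kg⁻¹·m⁻²·s⁴·A²
  28.65 C·V^-1:  C·V⁻¹ = s·A·(J·C⁻¹)⁻¹ = kg⁻¹·m⁻²·s⁴·A²
  (39.028 1/Hz) / (658 kg·m²/(A²·s³)):  [s] / [kg·m²·s⁻³·A⁻²] = kg⁻¹·m⁻²·s⁴·A²
Every term reduces to kg⁻¹·m⁻²·s⁴·A².

Yes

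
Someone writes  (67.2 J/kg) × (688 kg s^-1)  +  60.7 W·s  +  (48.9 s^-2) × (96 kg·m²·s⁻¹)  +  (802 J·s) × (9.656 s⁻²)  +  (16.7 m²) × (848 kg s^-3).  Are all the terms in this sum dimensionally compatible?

Work out the base dimensions of each:
  (67.2 J/kg) × (688 kg s^-1):  [m²·s⁻²] · [kg·s⁻¹] = kg·m²·s⁻³
  60.7 W·s:  W·s = J·s⁻¹·s = kg·m²·s⁻²
  (48.9 s^-2) × (96 kg·m²·s⁻¹):  [s⁻²] · [kg·m²·s⁻¹] = kg·m²·s⁻³
  (802 J·s) × (9.656 s⁻²):  [kg·m²·s⁻¹] · [s⁻²] = kg·m²·s⁻³
  (16.7 m²) × (848 kg s^-3):  [m²] · [kg·s⁻³] = kg·m²·s⁻³
The terms do not share a single dimension (kg·m²·s⁻² vs kg·m²·s⁻³).

No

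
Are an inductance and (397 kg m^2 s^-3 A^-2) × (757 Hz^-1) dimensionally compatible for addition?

Yes

Work out the base dimensions of each:
  an inductance:  [inductance] = kg·m²·s⁻²·A⁻²
  (397 kg m^2 s^-3 A^-2) × (757 Hz^-1):  [kg·m²·s⁻³·A⁻²] · [s] = kg·m²·s⁻²·A⁻²
Both are kg·m²·s⁻²·A⁻², so they have the same dimensions and can be added.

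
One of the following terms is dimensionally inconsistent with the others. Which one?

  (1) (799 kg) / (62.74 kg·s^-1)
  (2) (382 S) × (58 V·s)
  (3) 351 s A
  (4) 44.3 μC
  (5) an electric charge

Work out the base dimensions of each:
  (1) [kg] / [kg·s⁻¹] = s
  (2) [kg⁻¹·m⁻²·s³·A²] · [kg·m²·s⁻²·A⁻¹] = s·A
  (3) s·A
  (4) C = s·A
  (5) [electric charge] = s·A
All reduce to s·A except (1), which is s.

(1)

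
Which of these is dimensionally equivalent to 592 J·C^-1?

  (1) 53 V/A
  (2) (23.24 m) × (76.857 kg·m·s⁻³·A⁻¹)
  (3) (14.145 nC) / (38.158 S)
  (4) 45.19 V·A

Reference: J·C⁻¹ = N·m·(s·A)⁻¹ = kg·m²·s⁻³·A⁻¹.
Each option:
  (1) V·A⁻¹ = J·C⁻¹·A⁻¹ = kg·m²·s⁻³·A⁻²
  (2) [m] · [kg·m·s⁻³·A⁻¹] = kg·m²·s⁻³·A⁻¹  ← same
  (3) [s·A] / [kg⁻¹·m⁻²·s³·A²] = kg·m²·s⁻²·A⁻¹
  (4) V·A = J·C⁻¹·A = kg·m²·s⁻³
Only (2) matches kg·m²·s⁻³·A⁻¹.

(2)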